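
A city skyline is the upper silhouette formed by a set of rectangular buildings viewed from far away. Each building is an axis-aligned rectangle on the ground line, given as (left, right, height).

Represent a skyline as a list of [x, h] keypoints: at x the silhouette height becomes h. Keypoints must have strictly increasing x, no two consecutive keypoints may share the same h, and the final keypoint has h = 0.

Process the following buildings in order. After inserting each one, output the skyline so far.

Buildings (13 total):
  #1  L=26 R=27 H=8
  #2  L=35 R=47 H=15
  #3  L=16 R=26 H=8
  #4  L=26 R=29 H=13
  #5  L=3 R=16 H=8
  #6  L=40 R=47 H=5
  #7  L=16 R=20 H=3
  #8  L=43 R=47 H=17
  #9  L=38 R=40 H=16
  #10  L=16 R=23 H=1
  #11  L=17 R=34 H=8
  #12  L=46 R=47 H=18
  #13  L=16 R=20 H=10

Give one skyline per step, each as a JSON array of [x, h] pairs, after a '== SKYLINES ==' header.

== SKYLINES ==
[[26,8],[27,0]]
[[26,8],[27,0],[35,15],[47,0]]
[[16,8],[27,0],[35,15],[47,0]]
[[16,8],[26,13],[29,0],[35,15],[47,0]]
[[3,8],[26,13],[29,0],[35,15],[47,0]]
[[3,8],[26,13],[29,0],[35,15],[47,0]]
[[3,8],[26,13],[29,0],[35,15],[47,0]]
[[3,8],[26,13],[29,0],[35,15],[43,17],[47,0]]
[[3,8],[26,13],[29,0],[35,15],[38,16],[40,15],[43,17],[47,0]]
[[3,8],[26,13],[29,0],[35,15],[38,16],[40,15],[43,17],[47,0]]
[[3,8],[26,13],[29,8],[34,0],[35,15],[38,16],[40,15],[43,17],[47,0]]
[[3,8],[26,13],[29,8],[34,0],[35,15],[38,16],[40,15],[43,17],[46,18],[47,0]]
[[3,8],[16,10],[20,8],[26,13],[29,8],[34,0],[35,15],[38,16],[40,15],[43,17],[46,18],[47,0]]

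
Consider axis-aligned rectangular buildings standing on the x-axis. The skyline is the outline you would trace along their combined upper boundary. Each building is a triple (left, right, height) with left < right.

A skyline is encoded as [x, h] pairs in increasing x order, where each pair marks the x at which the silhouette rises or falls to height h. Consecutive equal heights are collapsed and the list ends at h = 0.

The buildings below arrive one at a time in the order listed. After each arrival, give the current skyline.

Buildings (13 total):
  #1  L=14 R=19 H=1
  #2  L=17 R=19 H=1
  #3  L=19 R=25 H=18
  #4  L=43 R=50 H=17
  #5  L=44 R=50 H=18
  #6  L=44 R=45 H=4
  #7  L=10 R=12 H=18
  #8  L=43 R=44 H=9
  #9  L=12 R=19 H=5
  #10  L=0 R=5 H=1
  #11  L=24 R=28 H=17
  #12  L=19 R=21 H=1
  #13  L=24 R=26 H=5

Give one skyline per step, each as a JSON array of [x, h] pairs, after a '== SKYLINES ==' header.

== SKYLINES ==
[[14,1],[19,0]]
[[14,1],[19,0]]
[[14,1],[19,18],[25,0]]
[[14,1],[19,18],[25,0],[43,17],[50,0]]
[[14,1],[19,18],[25,0],[43,17],[44,18],[50,0]]
[[14,1],[19,18],[25,0],[43,17],[44,18],[50,0]]
[[10,18],[12,0],[14,1],[19,18],[25,0],[43,17],[44,18],[50,0]]
[[10,18],[12,0],[14,1],[19,18],[25,0],[43,17],[44,18],[50,0]]
[[10,18],[12,5],[19,18],[25,0],[43,17],[44,18],[50,0]]
[[0,1],[5,0],[10,18],[12,5],[19,18],[25,0],[43,17],[44,18],[50,0]]
[[0,1],[5,0],[10,18],[12,5],[19,18],[25,17],[28,0],[43,17],[44,18],[50,0]]
[[0,1],[5,0],[10,18],[12,5],[19,18],[25,17],[28,0],[43,17],[44,18],[50,0]]
[[0,1],[5,0],[10,18],[12,5],[19,18],[25,17],[28,0],[43,17],[44,18],[50,0]]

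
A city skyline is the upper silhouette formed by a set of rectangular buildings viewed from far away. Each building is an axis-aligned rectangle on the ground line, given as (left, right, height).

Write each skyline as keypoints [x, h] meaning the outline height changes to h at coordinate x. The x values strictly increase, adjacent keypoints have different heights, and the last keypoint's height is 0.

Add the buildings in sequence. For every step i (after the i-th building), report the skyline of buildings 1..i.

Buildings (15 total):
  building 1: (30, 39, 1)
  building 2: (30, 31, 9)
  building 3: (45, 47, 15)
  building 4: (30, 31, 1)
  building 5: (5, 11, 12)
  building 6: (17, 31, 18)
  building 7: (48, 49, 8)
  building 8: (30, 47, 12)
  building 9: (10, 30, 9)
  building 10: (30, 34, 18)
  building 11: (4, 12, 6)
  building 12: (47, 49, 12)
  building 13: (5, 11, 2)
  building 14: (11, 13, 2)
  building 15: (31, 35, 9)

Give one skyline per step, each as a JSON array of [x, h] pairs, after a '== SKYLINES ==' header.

== SKYLINES ==
[[30,1],[39,0]]
[[30,9],[31,1],[39,0]]
[[30,9],[31,1],[39,0],[45,15],[47,0]]
[[30,9],[31,1],[39,0],[45,15],[47,0]]
[[5,12],[11,0],[30,9],[31,1],[39,0],[45,15],[47,0]]
[[5,12],[11,0],[17,18],[31,1],[39,0],[45,15],[47,0]]
[[5,12],[11,0],[17,18],[31,1],[39,0],[45,15],[47,0],[48,8],[49,0]]
[[5,12],[11,0],[17,18],[31,12],[45,15],[47,0],[48,8],[49,0]]
[[5,12],[11,9],[17,18],[31,12],[45,15],[47,0],[48,8],[49,0]]
[[5,12],[11,9],[17,18],[34,12],[45,15],[47,0],[48,8],[49,0]]
[[4,6],[5,12],[11,9],[17,18],[34,12],[45,15],[47,0],[48,8],[49,0]]
[[4,6],[5,12],[11,9],[17,18],[34,12],[45,15],[47,12],[49,0]]
[[4,6],[5,12],[11,9],[17,18],[34,12],[45,15],[47,12],[49,0]]
[[4,6],[5,12],[11,9],[17,18],[34,12],[45,15],[47,12],[49,0]]
[[4,6],[5,12],[11,9],[17,18],[34,12],[45,15],[47,12],[49,0]]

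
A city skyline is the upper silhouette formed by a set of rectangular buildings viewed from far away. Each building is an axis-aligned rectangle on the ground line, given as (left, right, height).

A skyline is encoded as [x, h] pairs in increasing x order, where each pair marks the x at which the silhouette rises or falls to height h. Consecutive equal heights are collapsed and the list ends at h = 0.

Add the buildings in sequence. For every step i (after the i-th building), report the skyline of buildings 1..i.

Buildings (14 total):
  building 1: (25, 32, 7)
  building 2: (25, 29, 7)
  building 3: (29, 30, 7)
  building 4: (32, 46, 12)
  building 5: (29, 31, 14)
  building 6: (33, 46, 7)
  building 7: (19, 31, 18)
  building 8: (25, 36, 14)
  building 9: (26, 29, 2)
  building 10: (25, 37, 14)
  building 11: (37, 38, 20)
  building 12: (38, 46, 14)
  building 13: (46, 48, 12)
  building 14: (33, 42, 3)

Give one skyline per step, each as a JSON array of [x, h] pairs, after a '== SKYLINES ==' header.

== SKYLINES ==
[[25,7],[32,0]]
[[25,7],[32,0]]
[[25,7],[32,0]]
[[25,7],[32,12],[46,0]]
[[25,7],[29,14],[31,7],[32,12],[46,0]]
[[25,7],[29,14],[31,7],[32,12],[46,0]]
[[19,18],[31,7],[32,12],[46,0]]
[[19,18],[31,14],[36,12],[46,0]]
[[19,18],[31,14],[36,12],[46,0]]
[[19,18],[31,14],[37,12],[46,0]]
[[19,18],[31,14],[37,20],[38,12],[46,0]]
[[19,18],[31,14],[37,20],[38,14],[46,0]]
[[19,18],[31,14],[37,20],[38,14],[46,12],[48,0]]
[[19,18],[31,14],[37,20],[38,14],[46,12],[48,0]]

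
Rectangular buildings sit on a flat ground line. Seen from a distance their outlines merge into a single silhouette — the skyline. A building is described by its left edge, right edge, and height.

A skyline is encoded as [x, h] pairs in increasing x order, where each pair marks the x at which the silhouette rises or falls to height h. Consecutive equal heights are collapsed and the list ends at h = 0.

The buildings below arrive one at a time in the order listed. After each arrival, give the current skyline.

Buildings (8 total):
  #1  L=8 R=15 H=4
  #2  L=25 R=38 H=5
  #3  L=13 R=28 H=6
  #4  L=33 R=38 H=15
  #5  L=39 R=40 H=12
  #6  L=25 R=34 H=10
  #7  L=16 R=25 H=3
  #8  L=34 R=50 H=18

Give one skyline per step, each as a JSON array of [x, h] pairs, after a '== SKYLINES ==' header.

== SKYLINES ==
[[8,4],[15,0]]
[[8,4],[15,0],[25,5],[38,0]]
[[8,4],[13,6],[28,5],[38,0]]
[[8,4],[13,6],[28,5],[33,15],[38,0]]
[[8,4],[13,6],[28,5],[33,15],[38,0],[39,12],[40,0]]
[[8,4],[13,6],[25,10],[33,15],[38,0],[39,12],[40,0]]
[[8,4],[13,6],[25,10],[33,15],[38,0],[39,12],[40,0]]
[[8,4],[13,6],[25,10],[33,15],[34,18],[50,0]]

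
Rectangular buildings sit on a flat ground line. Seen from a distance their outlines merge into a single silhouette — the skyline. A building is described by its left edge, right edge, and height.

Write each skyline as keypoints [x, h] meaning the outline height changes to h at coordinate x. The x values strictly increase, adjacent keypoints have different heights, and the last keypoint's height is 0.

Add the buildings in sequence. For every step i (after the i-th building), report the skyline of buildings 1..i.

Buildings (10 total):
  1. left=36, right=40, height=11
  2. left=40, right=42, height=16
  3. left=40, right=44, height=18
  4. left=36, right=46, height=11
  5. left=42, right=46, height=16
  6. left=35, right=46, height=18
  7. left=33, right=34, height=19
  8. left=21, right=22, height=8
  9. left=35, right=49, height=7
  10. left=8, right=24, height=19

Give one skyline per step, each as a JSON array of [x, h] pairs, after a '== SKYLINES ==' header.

== SKYLINES ==
[[36,11],[40,0]]
[[36,11],[40,16],[42,0]]
[[36,11],[40,18],[44,0]]
[[36,11],[40,18],[44,11],[46,0]]
[[36,11],[40,18],[44,16],[46,0]]
[[35,18],[46,0]]
[[33,19],[34,0],[35,18],[46,0]]
[[21,8],[22,0],[33,19],[34,0],[35,18],[46,0]]
[[21,8],[22,0],[33,19],[34,0],[35,18],[46,7],[49,0]]
[[8,19],[24,0],[33,19],[34,0],[35,18],[46,7],[49,0]]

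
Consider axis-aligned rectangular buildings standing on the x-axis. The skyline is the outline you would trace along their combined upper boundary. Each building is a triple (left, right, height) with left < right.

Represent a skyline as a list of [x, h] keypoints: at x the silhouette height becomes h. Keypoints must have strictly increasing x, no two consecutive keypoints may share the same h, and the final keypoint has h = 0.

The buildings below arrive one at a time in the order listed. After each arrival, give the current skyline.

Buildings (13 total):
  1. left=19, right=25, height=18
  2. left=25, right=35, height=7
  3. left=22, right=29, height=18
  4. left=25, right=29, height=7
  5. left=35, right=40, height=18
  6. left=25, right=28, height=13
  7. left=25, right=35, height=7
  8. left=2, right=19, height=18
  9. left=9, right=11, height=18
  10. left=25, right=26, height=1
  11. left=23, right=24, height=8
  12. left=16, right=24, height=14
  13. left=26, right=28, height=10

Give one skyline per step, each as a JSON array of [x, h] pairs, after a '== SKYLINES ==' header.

== SKYLINES ==
[[19,18],[25,0]]
[[19,18],[25,7],[35,0]]
[[19,18],[29,7],[35,0]]
[[19,18],[29,7],[35,0]]
[[19,18],[29,7],[35,18],[40,0]]
[[19,18],[29,7],[35,18],[40,0]]
[[19,18],[29,7],[35,18],[40,0]]
[[2,18],[29,7],[35,18],[40,0]]
[[2,18],[29,7],[35,18],[40,0]]
[[2,18],[29,7],[35,18],[40,0]]
[[2,18],[29,7],[35,18],[40,0]]
[[2,18],[29,7],[35,18],[40,0]]
[[2,18],[29,7],[35,18],[40,0]]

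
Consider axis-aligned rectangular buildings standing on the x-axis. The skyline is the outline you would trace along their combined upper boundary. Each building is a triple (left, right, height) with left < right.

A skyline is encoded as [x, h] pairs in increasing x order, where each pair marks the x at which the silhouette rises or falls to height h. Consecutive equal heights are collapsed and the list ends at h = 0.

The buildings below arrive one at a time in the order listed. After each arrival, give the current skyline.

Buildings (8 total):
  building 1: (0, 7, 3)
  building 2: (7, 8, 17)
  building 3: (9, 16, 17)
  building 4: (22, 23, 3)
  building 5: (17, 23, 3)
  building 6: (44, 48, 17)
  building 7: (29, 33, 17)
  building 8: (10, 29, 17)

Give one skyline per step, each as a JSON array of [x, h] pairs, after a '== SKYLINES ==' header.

== SKYLINES ==
[[0,3],[7,0]]
[[0,3],[7,17],[8,0]]
[[0,3],[7,17],[8,0],[9,17],[16,0]]
[[0,3],[7,17],[8,0],[9,17],[16,0],[22,3],[23,0]]
[[0,3],[7,17],[8,0],[9,17],[16,0],[17,3],[23,0]]
[[0,3],[7,17],[8,0],[9,17],[16,0],[17,3],[23,0],[44,17],[48,0]]
[[0,3],[7,17],[8,0],[9,17],[16,0],[17,3],[23,0],[29,17],[33,0],[44,17],[48,0]]
[[0,3],[7,17],[8,0],[9,17],[33,0],[44,17],[48,0]]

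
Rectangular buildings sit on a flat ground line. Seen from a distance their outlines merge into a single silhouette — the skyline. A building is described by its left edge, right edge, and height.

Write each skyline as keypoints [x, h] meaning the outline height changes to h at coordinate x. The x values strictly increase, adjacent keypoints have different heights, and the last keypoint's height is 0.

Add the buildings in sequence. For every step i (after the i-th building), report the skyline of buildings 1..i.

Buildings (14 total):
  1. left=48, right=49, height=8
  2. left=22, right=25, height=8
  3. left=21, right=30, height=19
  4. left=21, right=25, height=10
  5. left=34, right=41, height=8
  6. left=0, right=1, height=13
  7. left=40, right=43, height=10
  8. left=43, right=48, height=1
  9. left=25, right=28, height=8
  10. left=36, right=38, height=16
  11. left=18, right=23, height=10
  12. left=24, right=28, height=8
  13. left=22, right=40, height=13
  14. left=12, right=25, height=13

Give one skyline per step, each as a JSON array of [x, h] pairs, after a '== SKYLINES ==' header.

== SKYLINES ==
[[48,8],[49,0]]
[[22,8],[25,0],[48,8],[49,0]]
[[21,19],[30,0],[48,8],[49,0]]
[[21,19],[30,0],[48,8],[49,0]]
[[21,19],[30,0],[34,8],[41,0],[48,8],[49,0]]
[[0,13],[1,0],[21,19],[30,0],[34,8],[41,0],[48,8],[49,0]]
[[0,13],[1,0],[21,19],[30,0],[34,8],[40,10],[43,0],[48,8],[49,0]]
[[0,13],[1,0],[21,19],[30,0],[34,8],[40,10],[43,1],[48,8],[49,0]]
[[0,13],[1,0],[21,19],[30,0],[34,8],[40,10],[43,1],[48,8],[49,0]]
[[0,13],[1,0],[21,19],[30,0],[34,8],[36,16],[38,8],[40,10],[43,1],[48,8],[49,0]]
[[0,13],[1,0],[18,10],[21,19],[30,0],[34,8],[36,16],[38,8],[40,10],[43,1],[48,8],[49,0]]
[[0,13],[1,0],[18,10],[21,19],[30,0],[34,8],[36,16],[38,8],[40,10],[43,1],[48,8],[49,0]]
[[0,13],[1,0],[18,10],[21,19],[30,13],[36,16],[38,13],[40,10],[43,1],[48,8],[49,0]]
[[0,13],[1,0],[12,13],[21,19],[30,13],[36,16],[38,13],[40,10],[43,1],[48,8],[49,0]]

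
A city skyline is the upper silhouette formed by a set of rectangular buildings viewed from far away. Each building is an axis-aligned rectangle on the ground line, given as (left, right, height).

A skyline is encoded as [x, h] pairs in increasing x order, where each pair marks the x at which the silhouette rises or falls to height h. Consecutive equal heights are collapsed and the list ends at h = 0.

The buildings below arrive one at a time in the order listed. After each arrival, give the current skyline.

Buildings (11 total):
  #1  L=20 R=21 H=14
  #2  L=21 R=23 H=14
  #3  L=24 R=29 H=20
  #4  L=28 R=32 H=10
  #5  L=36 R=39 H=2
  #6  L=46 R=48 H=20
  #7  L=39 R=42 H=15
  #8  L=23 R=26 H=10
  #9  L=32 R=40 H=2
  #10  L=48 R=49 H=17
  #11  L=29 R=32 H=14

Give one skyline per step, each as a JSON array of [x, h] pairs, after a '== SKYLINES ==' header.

== SKYLINES ==
[[20,14],[21,0]]
[[20,14],[23,0]]
[[20,14],[23,0],[24,20],[29,0]]
[[20,14],[23,0],[24,20],[29,10],[32,0]]
[[20,14],[23,0],[24,20],[29,10],[32,0],[36,2],[39,0]]
[[20,14],[23,0],[24,20],[29,10],[32,0],[36,2],[39,0],[46,20],[48,0]]
[[20,14],[23,0],[24,20],[29,10],[32,0],[36,2],[39,15],[42,0],[46,20],[48,0]]
[[20,14],[23,10],[24,20],[29,10],[32,0],[36,2],[39,15],[42,0],[46,20],[48,0]]
[[20,14],[23,10],[24,20],[29,10],[32,2],[39,15],[42,0],[46,20],[48,0]]
[[20,14],[23,10],[24,20],[29,10],[32,2],[39,15],[42,0],[46,20],[48,17],[49,0]]
[[20,14],[23,10],[24,20],[29,14],[32,2],[39,15],[42,0],[46,20],[48,17],[49,0]]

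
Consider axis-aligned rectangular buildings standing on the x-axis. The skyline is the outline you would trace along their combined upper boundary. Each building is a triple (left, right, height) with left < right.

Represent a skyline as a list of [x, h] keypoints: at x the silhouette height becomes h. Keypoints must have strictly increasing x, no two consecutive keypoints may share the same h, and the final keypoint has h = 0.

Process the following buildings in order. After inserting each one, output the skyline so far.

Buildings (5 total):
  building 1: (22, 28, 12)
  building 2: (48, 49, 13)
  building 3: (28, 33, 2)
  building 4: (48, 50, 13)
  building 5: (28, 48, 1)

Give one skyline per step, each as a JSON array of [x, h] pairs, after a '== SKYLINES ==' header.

== SKYLINES ==
[[22,12],[28,0]]
[[22,12],[28,0],[48,13],[49,0]]
[[22,12],[28,2],[33,0],[48,13],[49,0]]
[[22,12],[28,2],[33,0],[48,13],[50,0]]
[[22,12],[28,2],[33,1],[48,13],[50,0]]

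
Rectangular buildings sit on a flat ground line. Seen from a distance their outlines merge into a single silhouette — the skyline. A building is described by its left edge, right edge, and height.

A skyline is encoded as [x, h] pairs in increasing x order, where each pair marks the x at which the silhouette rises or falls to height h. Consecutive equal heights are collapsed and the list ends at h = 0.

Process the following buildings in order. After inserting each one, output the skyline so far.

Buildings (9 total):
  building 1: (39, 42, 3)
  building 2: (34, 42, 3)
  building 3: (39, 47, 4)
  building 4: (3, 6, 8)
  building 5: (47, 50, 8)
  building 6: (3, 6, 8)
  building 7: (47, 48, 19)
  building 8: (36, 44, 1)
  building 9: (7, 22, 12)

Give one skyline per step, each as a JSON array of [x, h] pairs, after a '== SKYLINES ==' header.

== SKYLINES ==
[[39,3],[42,0]]
[[34,3],[42,0]]
[[34,3],[39,4],[47,0]]
[[3,8],[6,0],[34,3],[39,4],[47,0]]
[[3,8],[6,0],[34,3],[39,4],[47,8],[50,0]]
[[3,8],[6,0],[34,3],[39,4],[47,8],[50,0]]
[[3,8],[6,0],[34,3],[39,4],[47,19],[48,8],[50,0]]
[[3,8],[6,0],[34,3],[39,4],[47,19],[48,8],[50,0]]
[[3,8],[6,0],[7,12],[22,0],[34,3],[39,4],[47,19],[48,8],[50,0]]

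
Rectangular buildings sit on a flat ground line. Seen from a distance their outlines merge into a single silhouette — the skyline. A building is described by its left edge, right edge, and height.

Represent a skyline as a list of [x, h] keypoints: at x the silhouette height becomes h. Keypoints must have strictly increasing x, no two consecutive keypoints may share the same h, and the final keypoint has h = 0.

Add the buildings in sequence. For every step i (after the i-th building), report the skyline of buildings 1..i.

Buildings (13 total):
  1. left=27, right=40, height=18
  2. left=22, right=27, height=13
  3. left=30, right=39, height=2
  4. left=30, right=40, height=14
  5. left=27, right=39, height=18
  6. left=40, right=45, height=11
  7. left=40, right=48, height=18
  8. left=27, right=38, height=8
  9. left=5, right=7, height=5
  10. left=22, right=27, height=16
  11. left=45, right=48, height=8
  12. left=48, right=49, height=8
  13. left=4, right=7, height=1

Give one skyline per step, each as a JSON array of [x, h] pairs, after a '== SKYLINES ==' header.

== SKYLINES ==
[[27,18],[40,0]]
[[22,13],[27,18],[40,0]]
[[22,13],[27,18],[40,0]]
[[22,13],[27,18],[40,0]]
[[22,13],[27,18],[40,0]]
[[22,13],[27,18],[40,11],[45,0]]
[[22,13],[27,18],[48,0]]
[[22,13],[27,18],[48,0]]
[[5,5],[7,0],[22,13],[27,18],[48,0]]
[[5,5],[7,0],[22,16],[27,18],[48,0]]
[[5,5],[7,0],[22,16],[27,18],[48,0]]
[[5,5],[7,0],[22,16],[27,18],[48,8],[49,0]]
[[4,1],[5,5],[7,0],[22,16],[27,18],[48,8],[49,0]]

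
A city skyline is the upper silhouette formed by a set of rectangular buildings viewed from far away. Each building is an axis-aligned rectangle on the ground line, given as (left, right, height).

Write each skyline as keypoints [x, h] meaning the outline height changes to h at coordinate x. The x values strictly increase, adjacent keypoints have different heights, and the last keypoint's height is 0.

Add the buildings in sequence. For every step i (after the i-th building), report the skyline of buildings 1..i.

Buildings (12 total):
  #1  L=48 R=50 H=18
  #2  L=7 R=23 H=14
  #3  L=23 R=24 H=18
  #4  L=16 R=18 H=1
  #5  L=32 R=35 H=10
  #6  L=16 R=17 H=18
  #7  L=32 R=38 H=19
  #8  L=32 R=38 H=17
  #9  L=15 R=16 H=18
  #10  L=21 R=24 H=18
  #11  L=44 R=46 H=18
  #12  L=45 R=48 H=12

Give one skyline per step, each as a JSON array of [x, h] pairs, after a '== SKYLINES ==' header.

== SKYLINES ==
[[48,18],[50,0]]
[[7,14],[23,0],[48,18],[50,0]]
[[7,14],[23,18],[24,0],[48,18],[50,0]]
[[7,14],[23,18],[24,0],[48,18],[50,0]]
[[7,14],[23,18],[24,0],[32,10],[35,0],[48,18],[50,0]]
[[7,14],[16,18],[17,14],[23,18],[24,0],[32,10],[35,0],[48,18],[50,0]]
[[7,14],[16,18],[17,14],[23,18],[24,0],[32,19],[38,0],[48,18],[50,0]]
[[7,14],[16,18],[17,14],[23,18],[24,0],[32,19],[38,0],[48,18],[50,0]]
[[7,14],[15,18],[17,14],[23,18],[24,0],[32,19],[38,0],[48,18],[50,0]]
[[7,14],[15,18],[17,14],[21,18],[24,0],[32,19],[38,0],[48,18],[50,0]]
[[7,14],[15,18],[17,14],[21,18],[24,0],[32,19],[38,0],[44,18],[46,0],[48,18],[50,0]]
[[7,14],[15,18],[17,14],[21,18],[24,0],[32,19],[38,0],[44,18],[46,12],[48,18],[50,0]]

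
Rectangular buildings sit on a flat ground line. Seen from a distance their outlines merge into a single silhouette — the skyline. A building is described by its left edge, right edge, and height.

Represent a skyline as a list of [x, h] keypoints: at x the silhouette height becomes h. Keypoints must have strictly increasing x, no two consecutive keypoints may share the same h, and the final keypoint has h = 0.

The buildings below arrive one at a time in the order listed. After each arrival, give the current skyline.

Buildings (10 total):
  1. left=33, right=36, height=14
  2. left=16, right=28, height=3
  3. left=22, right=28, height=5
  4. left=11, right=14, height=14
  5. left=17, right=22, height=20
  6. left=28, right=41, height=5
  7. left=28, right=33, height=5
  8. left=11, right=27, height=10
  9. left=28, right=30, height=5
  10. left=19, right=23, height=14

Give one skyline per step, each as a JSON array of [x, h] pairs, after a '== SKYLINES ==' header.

== SKYLINES ==
[[33,14],[36,0]]
[[16,3],[28,0],[33,14],[36,0]]
[[16,3],[22,5],[28,0],[33,14],[36,0]]
[[11,14],[14,0],[16,3],[22,5],[28,0],[33,14],[36,0]]
[[11,14],[14,0],[16,3],[17,20],[22,5],[28,0],[33,14],[36,0]]
[[11,14],[14,0],[16,3],[17,20],[22,5],[33,14],[36,5],[41,0]]
[[11,14],[14,0],[16,3],[17,20],[22,5],[33,14],[36,5],[41,0]]
[[11,14],[14,10],[17,20],[22,10],[27,5],[33,14],[36,5],[41,0]]
[[11,14],[14,10],[17,20],[22,10],[27,5],[33,14],[36,5],[41,0]]
[[11,14],[14,10],[17,20],[22,14],[23,10],[27,5],[33,14],[36,5],[41,0]]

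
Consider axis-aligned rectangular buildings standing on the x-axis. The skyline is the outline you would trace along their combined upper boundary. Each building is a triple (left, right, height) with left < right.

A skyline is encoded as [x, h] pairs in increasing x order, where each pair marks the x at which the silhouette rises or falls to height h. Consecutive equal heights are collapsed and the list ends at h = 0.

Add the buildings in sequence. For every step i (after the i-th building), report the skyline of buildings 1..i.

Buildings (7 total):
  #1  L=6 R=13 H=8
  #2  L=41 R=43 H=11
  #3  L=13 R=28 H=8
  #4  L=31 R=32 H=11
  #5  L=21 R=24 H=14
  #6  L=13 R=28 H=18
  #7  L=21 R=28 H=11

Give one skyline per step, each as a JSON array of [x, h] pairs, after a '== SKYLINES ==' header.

== SKYLINES ==
[[6,8],[13,0]]
[[6,8],[13,0],[41,11],[43,0]]
[[6,8],[28,0],[41,11],[43,0]]
[[6,8],[28,0],[31,11],[32,0],[41,11],[43,0]]
[[6,8],[21,14],[24,8],[28,0],[31,11],[32,0],[41,11],[43,0]]
[[6,8],[13,18],[28,0],[31,11],[32,0],[41,11],[43,0]]
[[6,8],[13,18],[28,0],[31,11],[32,0],[41,11],[43,0]]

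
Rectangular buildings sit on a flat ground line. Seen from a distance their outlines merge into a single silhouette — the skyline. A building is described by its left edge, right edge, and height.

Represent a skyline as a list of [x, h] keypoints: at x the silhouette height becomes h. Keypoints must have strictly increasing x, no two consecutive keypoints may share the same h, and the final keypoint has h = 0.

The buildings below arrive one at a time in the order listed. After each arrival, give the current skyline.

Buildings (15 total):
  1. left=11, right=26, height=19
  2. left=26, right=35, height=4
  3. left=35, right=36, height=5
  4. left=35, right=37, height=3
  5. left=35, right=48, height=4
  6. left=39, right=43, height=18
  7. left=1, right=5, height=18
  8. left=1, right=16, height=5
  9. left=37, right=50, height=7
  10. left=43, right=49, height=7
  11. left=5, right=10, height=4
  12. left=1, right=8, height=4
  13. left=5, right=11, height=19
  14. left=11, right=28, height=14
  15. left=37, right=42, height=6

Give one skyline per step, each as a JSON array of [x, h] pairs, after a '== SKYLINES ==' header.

== SKYLINES ==
[[11,19],[26,0]]
[[11,19],[26,4],[35,0]]
[[11,19],[26,4],[35,5],[36,0]]
[[11,19],[26,4],[35,5],[36,3],[37,0]]
[[11,19],[26,4],[35,5],[36,4],[48,0]]
[[11,19],[26,4],[35,5],[36,4],[39,18],[43,4],[48,0]]
[[1,18],[5,0],[11,19],[26,4],[35,5],[36,4],[39,18],[43,4],[48,0]]
[[1,18],[5,5],[11,19],[26,4],[35,5],[36,4],[39,18],[43,4],[48,0]]
[[1,18],[5,5],[11,19],[26,4],[35,5],[36,4],[37,7],[39,18],[43,7],[50,0]]
[[1,18],[5,5],[11,19],[26,4],[35,5],[36,4],[37,7],[39,18],[43,7],[50,0]]
[[1,18],[5,5],[11,19],[26,4],[35,5],[36,4],[37,7],[39,18],[43,7],[50,0]]
[[1,18],[5,5],[11,19],[26,4],[35,5],[36,4],[37,7],[39,18],[43,7],[50,0]]
[[1,18],[5,19],[26,4],[35,5],[36,4],[37,7],[39,18],[43,7],[50,0]]
[[1,18],[5,19],[26,14],[28,4],[35,5],[36,4],[37,7],[39,18],[43,7],[50,0]]
[[1,18],[5,19],[26,14],[28,4],[35,5],[36,4],[37,7],[39,18],[43,7],[50,0]]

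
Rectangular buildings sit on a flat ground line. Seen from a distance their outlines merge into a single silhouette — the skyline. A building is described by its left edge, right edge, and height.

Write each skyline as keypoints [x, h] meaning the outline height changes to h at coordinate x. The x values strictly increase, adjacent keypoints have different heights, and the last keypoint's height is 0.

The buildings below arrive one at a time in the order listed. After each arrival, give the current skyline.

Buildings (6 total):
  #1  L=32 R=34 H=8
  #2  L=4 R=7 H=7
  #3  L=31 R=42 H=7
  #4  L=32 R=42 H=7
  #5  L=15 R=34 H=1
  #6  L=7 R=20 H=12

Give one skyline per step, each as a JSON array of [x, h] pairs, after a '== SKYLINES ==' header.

== SKYLINES ==
[[32,8],[34,0]]
[[4,7],[7,0],[32,8],[34,0]]
[[4,7],[7,0],[31,7],[32,8],[34,7],[42,0]]
[[4,7],[7,0],[31,7],[32,8],[34,7],[42,0]]
[[4,7],[7,0],[15,1],[31,7],[32,8],[34,7],[42,0]]
[[4,7],[7,12],[20,1],[31,7],[32,8],[34,7],[42,0]]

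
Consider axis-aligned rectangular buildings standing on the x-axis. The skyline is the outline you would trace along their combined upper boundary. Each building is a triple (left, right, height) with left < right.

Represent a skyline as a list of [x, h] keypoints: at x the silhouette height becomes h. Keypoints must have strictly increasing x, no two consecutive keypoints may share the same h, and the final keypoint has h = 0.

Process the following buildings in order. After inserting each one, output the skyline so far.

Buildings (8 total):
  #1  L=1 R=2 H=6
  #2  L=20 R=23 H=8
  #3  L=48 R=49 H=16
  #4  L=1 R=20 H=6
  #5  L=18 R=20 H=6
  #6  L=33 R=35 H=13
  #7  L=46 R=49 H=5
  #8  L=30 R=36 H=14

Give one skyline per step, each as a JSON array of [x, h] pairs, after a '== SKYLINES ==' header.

== SKYLINES ==
[[1,6],[2,0]]
[[1,6],[2,0],[20,8],[23,0]]
[[1,6],[2,0],[20,8],[23,0],[48,16],[49,0]]
[[1,6],[20,8],[23,0],[48,16],[49,0]]
[[1,6],[20,8],[23,0],[48,16],[49,0]]
[[1,6],[20,8],[23,0],[33,13],[35,0],[48,16],[49,0]]
[[1,6],[20,8],[23,0],[33,13],[35,0],[46,5],[48,16],[49,0]]
[[1,6],[20,8],[23,0],[30,14],[36,0],[46,5],[48,16],[49,0]]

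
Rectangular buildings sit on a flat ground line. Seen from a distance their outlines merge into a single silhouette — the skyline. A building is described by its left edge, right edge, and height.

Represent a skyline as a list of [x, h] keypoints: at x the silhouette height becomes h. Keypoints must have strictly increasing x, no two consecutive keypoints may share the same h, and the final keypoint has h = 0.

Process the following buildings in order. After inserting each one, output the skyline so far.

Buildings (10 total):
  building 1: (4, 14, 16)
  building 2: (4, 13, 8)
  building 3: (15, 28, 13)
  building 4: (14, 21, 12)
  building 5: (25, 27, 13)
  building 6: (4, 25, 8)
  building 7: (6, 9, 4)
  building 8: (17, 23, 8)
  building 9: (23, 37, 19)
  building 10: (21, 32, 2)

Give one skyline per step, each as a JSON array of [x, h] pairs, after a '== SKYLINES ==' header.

== SKYLINES ==
[[4,16],[14,0]]
[[4,16],[14,0]]
[[4,16],[14,0],[15,13],[28,0]]
[[4,16],[14,12],[15,13],[28,0]]
[[4,16],[14,12],[15,13],[28,0]]
[[4,16],[14,12],[15,13],[28,0]]
[[4,16],[14,12],[15,13],[28,0]]
[[4,16],[14,12],[15,13],[28,0]]
[[4,16],[14,12],[15,13],[23,19],[37,0]]
[[4,16],[14,12],[15,13],[23,19],[37,0]]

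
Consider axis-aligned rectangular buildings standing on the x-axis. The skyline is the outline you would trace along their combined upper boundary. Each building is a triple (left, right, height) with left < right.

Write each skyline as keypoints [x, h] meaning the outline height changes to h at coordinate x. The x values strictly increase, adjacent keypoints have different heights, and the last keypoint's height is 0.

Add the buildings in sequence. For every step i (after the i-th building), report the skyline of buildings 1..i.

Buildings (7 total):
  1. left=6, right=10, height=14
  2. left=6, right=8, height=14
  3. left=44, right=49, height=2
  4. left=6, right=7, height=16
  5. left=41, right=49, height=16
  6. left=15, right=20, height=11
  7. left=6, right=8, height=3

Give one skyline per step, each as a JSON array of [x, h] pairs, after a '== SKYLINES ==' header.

== SKYLINES ==
[[6,14],[10,0]]
[[6,14],[10,0]]
[[6,14],[10,0],[44,2],[49,0]]
[[6,16],[7,14],[10,0],[44,2],[49,0]]
[[6,16],[7,14],[10,0],[41,16],[49,0]]
[[6,16],[7,14],[10,0],[15,11],[20,0],[41,16],[49,0]]
[[6,16],[7,14],[10,0],[15,11],[20,0],[41,16],[49,0]]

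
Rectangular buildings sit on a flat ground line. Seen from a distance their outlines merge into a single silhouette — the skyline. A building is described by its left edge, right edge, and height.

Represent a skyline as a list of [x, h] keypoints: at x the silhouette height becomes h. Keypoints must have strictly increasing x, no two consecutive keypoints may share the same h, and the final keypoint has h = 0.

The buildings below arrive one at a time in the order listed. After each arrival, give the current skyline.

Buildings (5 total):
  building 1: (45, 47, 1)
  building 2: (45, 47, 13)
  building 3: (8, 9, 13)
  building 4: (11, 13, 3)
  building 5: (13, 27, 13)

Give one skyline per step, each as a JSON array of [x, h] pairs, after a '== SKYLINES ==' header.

== SKYLINES ==
[[45,1],[47,0]]
[[45,13],[47,0]]
[[8,13],[9,0],[45,13],[47,0]]
[[8,13],[9,0],[11,3],[13,0],[45,13],[47,0]]
[[8,13],[9,0],[11,3],[13,13],[27,0],[45,13],[47,0]]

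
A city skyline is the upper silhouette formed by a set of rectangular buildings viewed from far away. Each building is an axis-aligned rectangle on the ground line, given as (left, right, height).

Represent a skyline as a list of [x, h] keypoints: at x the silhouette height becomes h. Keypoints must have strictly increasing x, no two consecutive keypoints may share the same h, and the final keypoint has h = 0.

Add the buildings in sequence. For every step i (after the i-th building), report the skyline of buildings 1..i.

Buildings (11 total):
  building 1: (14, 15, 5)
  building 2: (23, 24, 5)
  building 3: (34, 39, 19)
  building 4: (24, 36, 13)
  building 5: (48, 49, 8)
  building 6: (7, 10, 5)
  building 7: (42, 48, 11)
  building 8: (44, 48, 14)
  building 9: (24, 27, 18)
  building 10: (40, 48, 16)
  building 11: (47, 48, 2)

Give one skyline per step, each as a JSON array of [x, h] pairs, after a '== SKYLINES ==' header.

== SKYLINES ==
[[14,5],[15,0]]
[[14,5],[15,0],[23,5],[24,0]]
[[14,5],[15,0],[23,5],[24,0],[34,19],[39,0]]
[[14,5],[15,0],[23,5],[24,13],[34,19],[39,0]]
[[14,5],[15,0],[23,5],[24,13],[34,19],[39,0],[48,8],[49,0]]
[[7,5],[10,0],[14,5],[15,0],[23,5],[24,13],[34,19],[39,0],[48,8],[49,0]]
[[7,5],[10,0],[14,5],[15,0],[23,5],[24,13],[34,19],[39,0],[42,11],[48,8],[49,0]]
[[7,5],[10,0],[14,5],[15,0],[23,5],[24,13],[34,19],[39,0],[42,11],[44,14],[48,8],[49,0]]
[[7,5],[10,0],[14,5],[15,0],[23,5],[24,18],[27,13],[34,19],[39,0],[42,11],[44,14],[48,8],[49,0]]
[[7,5],[10,0],[14,5],[15,0],[23,5],[24,18],[27,13],[34,19],[39,0],[40,16],[48,8],[49,0]]
[[7,5],[10,0],[14,5],[15,0],[23,5],[24,18],[27,13],[34,19],[39,0],[40,16],[48,8],[49,0]]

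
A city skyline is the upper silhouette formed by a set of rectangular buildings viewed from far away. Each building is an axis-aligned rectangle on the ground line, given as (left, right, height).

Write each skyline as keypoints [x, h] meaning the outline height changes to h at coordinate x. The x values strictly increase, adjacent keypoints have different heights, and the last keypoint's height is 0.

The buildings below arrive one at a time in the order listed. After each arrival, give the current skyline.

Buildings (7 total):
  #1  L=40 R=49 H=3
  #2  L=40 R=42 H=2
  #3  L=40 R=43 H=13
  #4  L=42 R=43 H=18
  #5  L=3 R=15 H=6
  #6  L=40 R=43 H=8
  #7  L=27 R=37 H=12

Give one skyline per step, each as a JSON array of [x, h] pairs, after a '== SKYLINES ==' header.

== SKYLINES ==
[[40,3],[49,0]]
[[40,3],[49,0]]
[[40,13],[43,3],[49,0]]
[[40,13],[42,18],[43,3],[49,0]]
[[3,6],[15,0],[40,13],[42,18],[43,3],[49,0]]
[[3,6],[15,0],[40,13],[42,18],[43,3],[49,0]]
[[3,6],[15,0],[27,12],[37,0],[40,13],[42,18],[43,3],[49,0]]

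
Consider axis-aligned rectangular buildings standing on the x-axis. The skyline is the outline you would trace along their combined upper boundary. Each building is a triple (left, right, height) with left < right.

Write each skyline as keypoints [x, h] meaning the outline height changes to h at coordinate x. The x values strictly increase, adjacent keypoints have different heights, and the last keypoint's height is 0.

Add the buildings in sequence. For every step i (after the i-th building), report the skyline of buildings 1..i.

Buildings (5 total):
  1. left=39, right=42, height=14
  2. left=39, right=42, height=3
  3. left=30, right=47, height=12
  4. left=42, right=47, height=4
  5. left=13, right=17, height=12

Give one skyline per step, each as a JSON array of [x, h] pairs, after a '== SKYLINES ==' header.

== SKYLINES ==
[[39,14],[42,0]]
[[39,14],[42,0]]
[[30,12],[39,14],[42,12],[47,0]]
[[30,12],[39,14],[42,12],[47,0]]
[[13,12],[17,0],[30,12],[39,14],[42,12],[47,0]]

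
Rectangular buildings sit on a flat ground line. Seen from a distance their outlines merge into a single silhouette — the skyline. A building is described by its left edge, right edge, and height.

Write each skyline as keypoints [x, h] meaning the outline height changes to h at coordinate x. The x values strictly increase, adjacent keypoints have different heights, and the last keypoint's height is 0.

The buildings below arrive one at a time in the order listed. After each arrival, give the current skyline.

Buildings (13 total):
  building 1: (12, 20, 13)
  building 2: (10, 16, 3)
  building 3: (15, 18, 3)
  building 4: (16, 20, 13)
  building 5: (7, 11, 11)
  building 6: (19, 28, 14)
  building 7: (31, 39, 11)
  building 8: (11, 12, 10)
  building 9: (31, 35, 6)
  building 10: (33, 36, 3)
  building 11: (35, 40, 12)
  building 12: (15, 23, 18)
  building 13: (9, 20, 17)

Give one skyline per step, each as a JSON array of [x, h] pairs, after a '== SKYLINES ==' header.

== SKYLINES ==
[[12,13],[20,0]]
[[10,3],[12,13],[20,0]]
[[10,3],[12,13],[20,0]]
[[10,3],[12,13],[20,0]]
[[7,11],[11,3],[12,13],[20,0]]
[[7,11],[11,3],[12,13],[19,14],[28,0]]
[[7,11],[11,3],[12,13],[19,14],[28,0],[31,11],[39,0]]
[[7,11],[11,10],[12,13],[19,14],[28,0],[31,11],[39,0]]
[[7,11],[11,10],[12,13],[19,14],[28,0],[31,11],[39,0]]
[[7,11],[11,10],[12,13],[19,14],[28,0],[31,11],[39,0]]
[[7,11],[11,10],[12,13],[19,14],[28,0],[31,11],[35,12],[40,0]]
[[7,11],[11,10],[12,13],[15,18],[23,14],[28,0],[31,11],[35,12],[40,0]]
[[7,11],[9,17],[15,18],[23,14],[28,0],[31,11],[35,12],[40,0]]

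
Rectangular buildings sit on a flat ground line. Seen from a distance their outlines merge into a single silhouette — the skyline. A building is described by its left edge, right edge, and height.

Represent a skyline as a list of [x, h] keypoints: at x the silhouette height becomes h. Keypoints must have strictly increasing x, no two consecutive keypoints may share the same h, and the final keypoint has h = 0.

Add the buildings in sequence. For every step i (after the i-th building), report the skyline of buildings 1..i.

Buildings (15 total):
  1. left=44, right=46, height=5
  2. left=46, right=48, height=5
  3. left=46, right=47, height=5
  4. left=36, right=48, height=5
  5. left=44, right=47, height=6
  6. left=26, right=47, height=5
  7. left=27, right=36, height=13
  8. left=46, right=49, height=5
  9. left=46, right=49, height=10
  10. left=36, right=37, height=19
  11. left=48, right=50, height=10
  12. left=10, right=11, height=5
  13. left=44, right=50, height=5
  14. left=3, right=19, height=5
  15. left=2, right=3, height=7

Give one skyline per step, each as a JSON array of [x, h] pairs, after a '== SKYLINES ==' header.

== SKYLINES ==
[[44,5],[46,0]]
[[44,5],[48,0]]
[[44,5],[48,0]]
[[36,5],[48,0]]
[[36,5],[44,6],[47,5],[48,0]]
[[26,5],[44,6],[47,5],[48,0]]
[[26,5],[27,13],[36,5],[44,6],[47,5],[48,0]]
[[26,5],[27,13],[36,5],[44,6],[47,5],[49,0]]
[[26,5],[27,13],[36,5],[44,6],[46,10],[49,0]]
[[26,5],[27,13],[36,19],[37,5],[44,6],[46,10],[49,0]]
[[26,5],[27,13],[36,19],[37,5],[44,6],[46,10],[50,0]]
[[10,5],[11,0],[26,5],[27,13],[36,19],[37,5],[44,6],[46,10],[50,0]]
[[10,5],[11,0],[26,5],[27,13],[36,19],[37,5],[44,6],[46,10],[50,0]]
[[3,5],[19,0],[26,5],[27,13],[36,19],[37,5],[44,6],[46,10],[50,0]]
[[2,7],[3,5],[19,0],[26,5],[27,13],[36,19],[37,5],[44,6],[46,10],[50,0]]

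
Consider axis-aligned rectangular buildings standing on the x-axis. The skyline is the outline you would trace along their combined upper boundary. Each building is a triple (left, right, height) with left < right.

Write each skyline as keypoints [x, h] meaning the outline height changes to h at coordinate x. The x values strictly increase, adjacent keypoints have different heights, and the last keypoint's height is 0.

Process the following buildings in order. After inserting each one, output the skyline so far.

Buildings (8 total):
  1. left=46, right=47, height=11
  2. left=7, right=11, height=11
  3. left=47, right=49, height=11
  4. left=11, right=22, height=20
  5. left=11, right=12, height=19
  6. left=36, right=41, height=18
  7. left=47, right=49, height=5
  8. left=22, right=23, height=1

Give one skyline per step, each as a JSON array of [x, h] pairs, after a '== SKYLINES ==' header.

== SKYLINES ==
[[46,11],[47,0]]
[[7,11],[11,0],[46,11],[47,0]]
[[7,11],[11,0],[46,11],[49,0]]
[[7,11],[11,20],[22,0],[46,11],[49,0]]
[[7,11],[11,20],[22,0],[46,11],[49,0]]
[[7,11],[11,20],[22,0],[36,18],[41,0],[46,11],[49,0]]
[[7,11],[11,20],[22,0],[36,18],[41,0],[46,11],[49,0]]
[[7,11],[11,20],[22,1],[23,0],[36,18],[41,0],[46,11],[49,0]]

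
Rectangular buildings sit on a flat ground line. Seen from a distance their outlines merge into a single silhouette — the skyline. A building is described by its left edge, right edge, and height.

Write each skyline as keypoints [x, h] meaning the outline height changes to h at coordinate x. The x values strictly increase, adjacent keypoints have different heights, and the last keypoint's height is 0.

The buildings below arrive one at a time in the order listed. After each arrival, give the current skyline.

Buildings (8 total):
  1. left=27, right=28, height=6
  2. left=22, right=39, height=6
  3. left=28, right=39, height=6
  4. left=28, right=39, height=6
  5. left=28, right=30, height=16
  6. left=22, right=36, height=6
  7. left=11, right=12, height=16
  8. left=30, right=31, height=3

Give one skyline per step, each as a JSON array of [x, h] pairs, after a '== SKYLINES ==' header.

== SKYLINES ==
[[27,6],[28,0]]
[[22,6],[39,0]]
[[22,6],[39,0]]
[[22,6],[39,0]]
[[22,6],[28,16],[30,6],[39,0]]
[[22,6],[28,16],[30,6],[39,0]]
[[11,16],[12,0],[22,6],[28,16],[30,6],[39,0]]
[[11,16],[12,0],[22,6],[28,16],[30,6],[39,0]]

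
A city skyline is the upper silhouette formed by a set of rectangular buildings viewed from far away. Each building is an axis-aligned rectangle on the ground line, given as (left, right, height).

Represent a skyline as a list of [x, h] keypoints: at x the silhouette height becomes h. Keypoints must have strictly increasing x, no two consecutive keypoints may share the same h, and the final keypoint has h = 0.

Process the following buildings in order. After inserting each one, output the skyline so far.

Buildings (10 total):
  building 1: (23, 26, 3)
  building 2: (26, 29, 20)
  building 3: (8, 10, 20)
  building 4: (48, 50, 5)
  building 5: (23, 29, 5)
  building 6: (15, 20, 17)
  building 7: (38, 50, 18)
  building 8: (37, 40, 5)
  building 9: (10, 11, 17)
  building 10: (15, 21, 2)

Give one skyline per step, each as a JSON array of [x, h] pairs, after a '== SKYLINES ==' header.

== SKYLINES ==
[[23,3],[26,0]]
[[23,3],[26,20],[29,0]]
[[8,20],[10,0],[23,3],[26,20],[29,0]]
[[8,20],[10,0],[23,3],[26,20],[29,0],[48,5],[50,0]]
[[8,20],[10,0],[23,5],[26,20],[29,0],[48,5],[50,0]]
[[8,20],[10,0],[15,17],[20,0],[23,5],[26,20],[29,0],[48,5],[50,0]]
[[8,20],[10,0],[15,17],[20,0],[23,5],[26,20],[29,0],[38,18],[50,0]]
[[8,20],[10,0],[15,17],[20,0],[23,5],[26,20],[29,0],[37,5],[38,18],[50,0]]
[[8,20],[10,17],[11,0],[15,17],[20,0],[23,5],[26,20],[29,0],[37,5],[38,18],[50,0]]
[[8,20],[10,17],[11,0],[15,17],[20,2],[21,0],[23,5],[26,20],[29,0],[37,5],[38,18],[50,0]]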